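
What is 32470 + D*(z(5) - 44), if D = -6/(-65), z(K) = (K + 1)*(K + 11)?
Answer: 162374/5 ≈ 32475.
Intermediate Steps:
z(K) = (1 + K)*(11 + K)
D = 6/65 (D = -6*(-1/65) = 6/65 ≈ 0.092308)
32470 + D*(z(5) - 44) = 32470 + 6*((11 + 5² + 12*5) - 44)/65 = 32470 + 6*((11 + 25 + 60) - 44)/65 = 32470 + 6*(96 - 44)/65 = 32470 + (6/65)*52 = 32470 + 24/5 = 162374/5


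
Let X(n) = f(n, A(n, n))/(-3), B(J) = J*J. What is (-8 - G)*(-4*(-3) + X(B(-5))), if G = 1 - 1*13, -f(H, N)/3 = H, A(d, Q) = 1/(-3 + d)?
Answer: 148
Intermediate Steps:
f(H, N) = -3*H
B(J) = J²
X(n) = n (X(n) = -3*n/(-3) = -3*n*(-⅓) = n)
G = -12 (G = 1 - 13 = -12)
(-8 - G)*(-4*(-3) + X(B(-5))) = (-8 - 1*(-12))*(-4*(-3) + (-5)²) = (-8 + 12)*(12 + 25) = 4*37 = 148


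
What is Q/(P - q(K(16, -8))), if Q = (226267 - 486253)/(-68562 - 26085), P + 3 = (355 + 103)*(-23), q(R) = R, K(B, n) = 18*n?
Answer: -86662/327888757 ≈ -0.00026430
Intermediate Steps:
P = -10537 (P = -3 + (355 + 103)*(-23) = -3 + 458*(-23) = -3 - 10534 = -10537)
Q = 86662/31549 (Q = -259986/(-94647) = -259986*(-1/94647) = 86662/31549 ≈ 2.7469)
Q/(P - q(K(16, -8))) = 86662/(31549*(-10537 - 18*(-8))) = 86662/(31549*(-10537 - 1*(-144))) = 86662/(31549*(-10537 + 144)) = (86662/31549)/(-10393) = (86662/31549)*(-1/10393) = -86662/327888757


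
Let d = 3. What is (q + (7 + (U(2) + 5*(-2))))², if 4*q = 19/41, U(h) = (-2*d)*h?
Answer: 5958481/26896 ≈ 221.54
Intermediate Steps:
U(h) = -6*h (U(h) = (-2*3)*h = -6*h)
q = 19/164 (q = (19/41)/4 = (19*(1/41))/4 = (¼)*(19/41) = 19/164 ≈ 0.11585)
(q + (7 + (U(2) + 5*(-2))))² = (19/164 + (7 + (-6*2 + 5*(-2))))² = (19/164 + (7 + (-12 - 10)))² = (19/164 + (7 - 22))² = (19/164 - 15)² = (-2441/164)² = 5958481/26896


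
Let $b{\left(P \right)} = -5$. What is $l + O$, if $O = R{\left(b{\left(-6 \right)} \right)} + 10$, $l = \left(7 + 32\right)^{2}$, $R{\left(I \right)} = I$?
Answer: $1526$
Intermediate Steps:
$l = 1521$ ($l = 39^{2} = 1521$)
$O = 5$ ($O = -5 + 10 = 5$)
$l + O = 1521 + 5 = 1526$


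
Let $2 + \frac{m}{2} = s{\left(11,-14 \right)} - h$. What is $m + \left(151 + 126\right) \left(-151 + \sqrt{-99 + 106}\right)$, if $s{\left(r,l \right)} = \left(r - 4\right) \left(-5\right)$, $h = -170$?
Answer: $-41561 + 277 \sqrt{7} \approx -40828.0$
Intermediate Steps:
$s{\left(r,l \right)} = 20 - 5 r$ ($s{\left(r,l \right)} = \left(-4 + r\right) \left(-5\right) = 20 - 5 r$)
$m = 266$ ($m = -4 + 2 \left(\left(20 - 55\right) - -170\right) = -4 + 2 \left(\left(20 - 55\right) + 170\right) = -4 + 2 \left(-35 + 170\right) = -4 + 2 \cdot 135 = -4 + 270 = 266$)
$m + \left(151 + 126\right) \left(-151 + \sqrt{-99 + 106}\right) = 266 + \left(151 + 126\right) \left(-151 + \sqrt{-99 + 106}\right) = 266 + 277 \left(-151 + \sqrt{7}\right) = 266 - \left(41827 - 277 \sqrt{7}\right) = -41561 + 277 \sqrt{7}$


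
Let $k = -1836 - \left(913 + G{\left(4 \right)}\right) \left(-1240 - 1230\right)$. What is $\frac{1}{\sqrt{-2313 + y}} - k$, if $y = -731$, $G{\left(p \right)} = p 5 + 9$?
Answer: $-2324904 - \frac{i \sqrt{761}}{1522} \approx -2.3249 \cdot 10^{6} - 0.018125 i$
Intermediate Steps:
$G{\left(p \right)} = 9 + 5 p$ ($G{\left(p \right)} = 5 p + 9 = 9 + 5 p$)
$k = 2324904$ ($k = -1836 - \left(913 + \left(9 + 5 \cdot 4\right)\right) \left(-1240 - 1230\right) = -1836 - \left(913 + \left(9 + 20\right)\right) \left(-2470\right) = -1836 - \left(913 + 29\right) \left(-2470\right) = -1836 - 942 \left(-2470\right) = -1836 - -2326740 = -1836 + 2326740 = 2324904$)
$\frac{1}{\sqrt{-2313 + y}} - k = \frac{1}{\sqrt{-2313 - 731}} - 2324904 = \frac{1}{\sqrt{-3044}} - 2324904 = \frac{1}{2 i \sqrt{761}} - 2324904 = - \frac{i \sqrt{761}}{1522} - 2324904 = -2324904 - \frac{i \sqrt{761}}{1522}$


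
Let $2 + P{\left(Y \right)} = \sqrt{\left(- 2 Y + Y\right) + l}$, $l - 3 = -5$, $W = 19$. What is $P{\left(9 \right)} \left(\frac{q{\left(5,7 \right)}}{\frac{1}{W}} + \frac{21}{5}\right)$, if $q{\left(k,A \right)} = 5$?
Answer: $- \frac{992}{5} + \frac{496 i \sqrt{11}}{5} \approx -198.4 + 329.01 i$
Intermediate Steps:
$l = -2$ ($l = 3 - 5 = -2$)
$P{\left(Y \right)} = -2 + \sqrt{-2 - Y}$ ($P{\left(Y \right)} = -2 + \sqrt{\left(- 2 Y + Y\right) - 2} = -2 + \sqrt{- Y - 2} = -2 + \sqrt{-2 - Y}$)
$P{\left(9 \right)} \left(\frac{q{\left(5,7 \right)}}{\frac{1}{W}} + \frac{21}{5}\right) = \left(-2 + \sqrt{-2 - 9}\right) \left(\frac{5}{\frac{1}{19}} + \frac{21}{5}\right) = \left(-2 + \sqrt{-2 - 9}\right) \left(5 \frac{1}{\frac{1}{19}} + 21 \cdot \frac{1}{5}\right) = \left(-2 + \sqrt{-11}\right) \left(5 \cdot 19 + \frac{21}{5}\right) = \left(-2 + i \sqrt{11}\right) \left(95 + \frac{21}{5}\right) = \left(-2 + i \sqrt{11}\right) \frac{496}{5} = - \frac{992}{5} + \frac{496 i \sqrt{11}}{5}$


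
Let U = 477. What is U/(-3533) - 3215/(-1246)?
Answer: 10764253/4402118 ≈ 2.4452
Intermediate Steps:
U/(-3533) - 3215/(-1246) = 477/(-3533) - 3215/(-1246) = 477*(-1/3533) - 3215*(-1/1246) = -477/3533 + 3215/1246 = 10764253/4402118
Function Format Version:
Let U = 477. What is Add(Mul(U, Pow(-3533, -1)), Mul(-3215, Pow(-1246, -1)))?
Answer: Rational(10764253, 4402118) ≈ 2.4452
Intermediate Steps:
Add(Mul(U, Pow(-3533, -1)), Mul(-3215, Pow(-1246, -1))) = Add(Mul(477, Pow(-3533, -1)), Mul(-3215, Pow(-1246, -1))) = Add(Mul(477, Rational(-1, 3533)), Mul(-3215, Rational(-1, 1246))) = Add(Rational(-477, 3533), Rational(3215, 1246)) = Rational(10764253, 4402118)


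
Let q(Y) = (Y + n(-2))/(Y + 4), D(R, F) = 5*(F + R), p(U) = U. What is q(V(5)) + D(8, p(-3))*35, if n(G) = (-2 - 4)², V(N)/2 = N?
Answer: 6148/7 ≈ 878.29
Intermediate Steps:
V(N) = 2*N
D(R, F) = 5*F + 5*R
n(G) = 36 (n(G) = (-6)² = 36)
q(Y) = (36 + Y)/(4 + Y) (q(Y) = (Y + 36)/(Y + 4) = (36 + Y)/(4 + Y))
q(V(5)) + D(8, p(-3))*35 = (36 + 2*5)/(4 + 2*5) + (5*(-3) + 5*8)*35 = (36 + 10)/(4 + 10) + (-15 + 40)*35 = 46/14 + 25*35 = (1/14)*46 + 875 = 23/7 + 875 = 6148/7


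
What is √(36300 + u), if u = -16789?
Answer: √19511 ≈ 139.68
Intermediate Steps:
√(36300 + u) = √(36300 - 16789) = √19511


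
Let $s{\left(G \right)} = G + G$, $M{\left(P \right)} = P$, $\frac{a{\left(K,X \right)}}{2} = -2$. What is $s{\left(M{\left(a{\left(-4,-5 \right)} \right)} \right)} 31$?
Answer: $-248$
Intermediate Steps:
$a{\left(K,X \right)} = -4$ ($a{\left(K,X \right)} = 2 \left(-2\right) = -4$)
$s{\left(G \right)} = 2 G$
$s{\left(M{\left(a{\left(-4,-5 \right)} \right)} \right)} 31 = 2 \left(-4\right) 31 = \left(-8\right) 31 = -248$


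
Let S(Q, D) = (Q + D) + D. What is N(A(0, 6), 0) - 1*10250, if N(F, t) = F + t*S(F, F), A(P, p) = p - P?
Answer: -10244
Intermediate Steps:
S(Q, D) = Q + 2*D (S(Q, D) = (D + Q) + D = Q + 2*D)
N(F, t) = F + 3*F*t (N(F, t) = F + t*(F + 2*F) = F + t*(3*F) = F + 3*F*t)
N(A(0, 6), 0) - 1*10250 = (6 - 1*0)*(1 + 3*0) - 1*10250 = (6 + 0)*(1 + 0) - 10250 = 6*1 - 10250 = 6 - 10250 = -10244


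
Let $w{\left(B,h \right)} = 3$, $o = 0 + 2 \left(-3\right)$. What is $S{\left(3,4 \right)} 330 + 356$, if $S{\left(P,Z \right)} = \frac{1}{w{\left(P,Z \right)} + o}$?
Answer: $246$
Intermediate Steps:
$o = -6$ ($o = 0 - 6 = -6$)
$S{\left(P,Z \right)} = - \frac{1}{3}$ ($S{\left(P,Z \right)} = \frac{1}{3 - 6} = \frac{1}{-3} = - \frac{1}{3}$)
$S{\left(3,4 \right)} 330 + 356 = \left(- \frac{1}{3}\right) 330 + 356 = -110 + 356 = 246$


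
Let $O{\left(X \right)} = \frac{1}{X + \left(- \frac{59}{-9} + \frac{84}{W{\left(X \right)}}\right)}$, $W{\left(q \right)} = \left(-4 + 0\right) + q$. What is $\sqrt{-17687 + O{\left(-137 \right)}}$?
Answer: $\frac{i \sqrt{54343063873190}}{55430} \approx 132.99 i$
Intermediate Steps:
$W{\left(q \right)} = -4 + q$
$O{\left(X \right)} = \frac{1}{\frac{59}{9} + X + \frac{84}{-4 + X}}$ ($O{\left(X \right)} = \frac{1}{X + \left(- \frac{59}{-9} + \frac{84}{-4 + X}\right)} = \frac{1}{X + \left(\left(-59\right) \left(- \frac{1}{9}\right) + \frac{84}{-4 + X}\right)} = \frac{1}{X + \left(\frac{59}{9} + \frac{84}{-4 + X}\right)} = \frac{1}{\frac{59}{9} + X + \frac{84}{-4 + X}}$)
$\sqrt{-17687 + O{\left(-137 \right)}} = \sqrt{-17687 + \frac{9 \left(-4 - 137\right)}{520 + 9 \left(-137\right)^{2} + 23 \left(-137\right)}} = \sqrt{-17687 + 9 \frac{1}{520 + 9 \cdot 18769 - 3151} \left(-141\right)} = \sqrt{-17687 + 9 \frac{1}{520 + 168921 - 3151} \left(-141\right)} = \sqrt{-17687 + 9 \cdot \frac{1}{166290} \left(-141\right)} = \sqrt{-17687 - \frac{423}{55430}} = \sqrt{- \frac{980390833}{55430}} = \frac{i \sqrt{54343063873190}}{55430}$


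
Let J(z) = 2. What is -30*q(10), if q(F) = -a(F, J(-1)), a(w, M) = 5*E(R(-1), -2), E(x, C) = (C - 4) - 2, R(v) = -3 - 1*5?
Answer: -1200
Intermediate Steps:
R(v) = -8 (R(v) = -3 - 5 = -8)
E(x, C) = -6 + C (E(x, C) = (-4 + C) - 2 = -6 + C)
a(w, M) = -40 (a(w, M) = 5*(-6 - 2) = 5*(-8) = -40)
q(F) = 40 (q(F) = -1*(-40) = 40)
-30*q(10) = -30*40 = -1200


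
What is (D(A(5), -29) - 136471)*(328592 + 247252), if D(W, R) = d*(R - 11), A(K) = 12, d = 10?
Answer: -78816344124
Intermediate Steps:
D(W, R) = -110 + 10*R (D(W, R) = 10*(R - 11) = 10*(-11 + R) = -110 + 10*R)
(D(A(5), -29) - 136471)*(328592 + 247252) = ((-110 + 10*(-29)) - 136471)*(328592 + 247252) = ((-110 - 290) - 136471)*575844 = (-400 - 136471)*575844 = -136871*575844 = -78816344124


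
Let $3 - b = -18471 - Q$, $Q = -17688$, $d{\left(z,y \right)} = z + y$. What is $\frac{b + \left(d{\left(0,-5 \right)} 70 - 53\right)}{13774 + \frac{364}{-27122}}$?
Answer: $\frac{5193863}{186789032} \approx 0.027806$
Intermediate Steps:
$d{\left(z,y \right)} = y + z$
$b = 786$ ($b = 3 - \left(-18471 - -17688\right) = 3 - \left(-18471 + 17688\right) = 3 - -783 = 3 + 783 = 786$)
$\frac{b + \left(d{\left(0,-5 \right)} 70 - 53\right)}{13774 + \frac{364}{-27122}} = \frac{786 + \left(\left(-5 + 0\right) 70 - 53\right)}{13774 + \frac{364}{-27122}} = \frac{786 - 403}{13774 + 364 \left(- \frac{1}{27122}\right)} = \frac{786 - 403}{13774 - \frac{182}{13561}} = \frac{786 - 403}{\frac{186789032}{13561}} = 383 \cdot \frac{13561}{186789032} = \frac{5193863}{186789032}$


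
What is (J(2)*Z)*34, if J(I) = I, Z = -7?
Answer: -476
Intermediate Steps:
(J(2)*Z)*34 = (2*(-7))*34 = -14*34 = -476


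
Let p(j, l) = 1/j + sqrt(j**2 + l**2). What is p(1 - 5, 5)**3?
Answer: -1969/64 + 659*sqrt(41)/16 ≈ 232.96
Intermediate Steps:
p(1 - 5, 5)**3 = (1/(1 - 5) + sqrt((1 - 5)**2 + 5**2))**3 = (1/(-4) + sqrt((-4)**2 + 25))**3 = (-1/4 + sqrt(16 + 25))**3 = (-1/4 + sqrt(41))**3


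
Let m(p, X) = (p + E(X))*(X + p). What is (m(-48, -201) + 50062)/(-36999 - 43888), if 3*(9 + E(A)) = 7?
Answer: -63674/80887 ≈ -0.78720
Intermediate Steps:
E(A) = -20/3 (E(A) = -9 + (⅓)*7 = -9 + 7/3 = -20/3)
m(p, X) = (-20/3 + p)*(X + p) (m(p, X) = (p - 20/3)*(X + p) = (-20/3 + p)*(X + p))
(m(-48, -201) + 50062)/(-36999 - 43888) = (((-48)² - 20/3*(-201) - 20/3*(-48) - 201*(-48)) + 50062)/(-36999 - 43888) = ((2304 + 1340 + 320 + 9648) + 50062)/(-80887) = (13612 + 50062)*(-1/80887) = 63674*(-1/80887) = -63674/80887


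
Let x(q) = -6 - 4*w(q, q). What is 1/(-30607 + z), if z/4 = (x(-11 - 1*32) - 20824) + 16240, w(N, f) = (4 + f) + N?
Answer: -1/47655 ≈ -2.0984e-5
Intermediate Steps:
w(N, f) = 4 + N + f
x(q) = -22 - 8*q (x(q) = -6 - 4*(4 + q + q) = -6 - 4*(4 + 2*q) = -6 + (-16 - 8*q) = -22 - 8*q)
z = -17048 (z = 4*(((-22 - 8*(-11 - 1*32)) - 20824) + 16240) = 4*(((-22 - 8*(-11 - 32)) - 20824) + 16240) = 4*(((-22 - 8*(-43)) - 20824) + 16240) = 4*(((-22 + 344) - 20824) + 16240) = 4*((322 - 20824) + 16240) = 4*(-20502 + 16240) = 4*(-4262) = -17048)
1/(-30607 + z) = 1/(-30607 - 17048) = 1/(-47655) = -1/47655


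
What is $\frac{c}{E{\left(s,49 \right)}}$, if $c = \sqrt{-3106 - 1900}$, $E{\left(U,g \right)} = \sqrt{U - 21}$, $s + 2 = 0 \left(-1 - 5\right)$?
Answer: $\frac{\sqrt{115138}}{23} \approx 14.753$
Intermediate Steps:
$s = -2$ ($s = -2 + 0 \left(-1 - 5\right) = -2 + 0 \left(-6\right) = -2 + 0 = -2$)
$E{\left(U,g \right)} = \sqrt{-21 + U}$
$c = i \sqrt{5006}$ ($c = \sqrt{-5006} = i \sqrt{5006} \approx 70.753 i$)
$\frac{c}{E{\left(s,49 \right)}} = \frac{i \sqrt{5006}}{\sqrt{-21 - 2}} = \frac{i \sqrt{5006}}{\sqrt{-23}} = \frac{i \sqrt{5006}}{i \sqrt{23}} = i \sqrt{5006} \left(- \frac{i \sqrt{23}}{23}\right) = \frac{\sqrt{115138}}{23}$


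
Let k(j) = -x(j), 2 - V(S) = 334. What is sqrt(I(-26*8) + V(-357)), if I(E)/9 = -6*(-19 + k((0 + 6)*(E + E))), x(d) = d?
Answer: I*sqrt(134090) ≈ 366.18*I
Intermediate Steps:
V(S) = -332 (V(S) = 2 - 1*334 = 2 - 334 = -332)
k(j) = -j
I(E) = 1026 + 648*E (I(E) = 9*(-6*(-19 - (0 + 6)*(E + E))) = 9*(-6*(-19 - 6*2*E)) = 9*(-6*(-19 - 12*E)) = 9*(114 + 72*E) = 1026 + 648*E)
sqrt(I(-26*8) + V(-357)) = sqrt((1026 + 648*(-26*8)) - 332) = sqrt((1026 + 648*(-208)) - 332) = sqrt((1026 - 134784) - 332) = sqrt(-133758 - 332) = sqrt(-134090) = I*sqrt(134090)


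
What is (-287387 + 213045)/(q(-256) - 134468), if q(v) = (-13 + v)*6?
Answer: 37171/68041 ≈ 0.54630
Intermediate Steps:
q(v) = -78 + 6*v
(-287387 + 213045)/(q(-256) - 134468) = (-287387 + 213045)/((-78 + 6*(-256)) - 134468) = -74342/((-78 - 1536) - 134468) = -74342/(-1614 - 134468) = -74342/(-136082) = -74342*(-1/136082) = 37171/68041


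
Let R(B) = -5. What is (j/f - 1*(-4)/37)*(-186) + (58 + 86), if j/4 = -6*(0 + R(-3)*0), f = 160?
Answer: 4584/37 ≈ 123.89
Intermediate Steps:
j = 0 (j = 4*(-6*(0 - 5*0)) = 4*(-6*(0 + 0)) = 4*(-6*0) = 4*0 = 0)
(j/f - 1*(-4)/37)*(-186) + (58 + 86) = (0/160 - 1*(-4)/37)*(-186) + (58 + 86) = (0*(1/160) + 4*(1/37))*(-186) + 144 = (0 + 4/37)*(-186) + 144 = (4/37)*(-186) + 144 = -744/37 + 144 = 4584/37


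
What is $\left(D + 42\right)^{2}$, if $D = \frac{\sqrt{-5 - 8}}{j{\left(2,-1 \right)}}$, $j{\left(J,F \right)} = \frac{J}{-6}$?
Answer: $1647 - 252 i \sqrt{13} \approx 1647.0 - 908.6 i$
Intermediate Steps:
$j{\left(J,F \right)} = - \frac{J}{6}$ ($j{\left(J,F \right)} = J \left(- \frac{1}{6}\right) = - \frac{J}{6}$)
$D = - 3 i \sqrt{13}$ ($D = \frac{\sqrt{-5 - 8}}{\left(- \frac{1}{6}\right) 2} = \frac{\sqrt{-13}}{- \frac{1}{3}} = i \sqrt{13} \left(-3\right) = - 3 i \sqrt{13} \approx - 10.817 i$)
$\left(D + 42\right)^{2} = \left(- 3 i \sqrt{13} + 42\right)^{2} = \left(42 - 3 i \sqrt{13}\right)^{2}$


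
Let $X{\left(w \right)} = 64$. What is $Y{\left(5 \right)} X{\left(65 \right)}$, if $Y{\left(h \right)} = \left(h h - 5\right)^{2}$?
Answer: $25600$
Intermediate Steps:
$Y{\left(h \right)} = \left(-5 + h^{2}\right)^{2}$ ($Y{\left(h \right)} = \left(h^{2} - 5\right)^{2} = \left(-5 + h^{2}\right)^{2}$)
$Y{\left(5 \right)} X{\left(65 \right)} = \left(-5 + 5^{2}\right)^{2} \cdot 64 = \left(-5 + 25\right)^{2} \cdot 64 = 20^{2} \cdot 64 = 400 \cdot 64 = 25600$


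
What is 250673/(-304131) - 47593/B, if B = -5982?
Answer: 1441664533/202145738 ≈ 7.1318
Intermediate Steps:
250673/(-304131) - 47593/B = 250673/(-304131) - 47593/(-5982) = 250673*(-1/304131) - 47593*(-1/5982) = -250673/304131 + 47593/5982 = 1441664533/202145738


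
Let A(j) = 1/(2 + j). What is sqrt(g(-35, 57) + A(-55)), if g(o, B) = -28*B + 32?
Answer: I*sqrt(4393329)/53 ≈ 39.548*I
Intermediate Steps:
g(o, B) = 32 - 28*B
sqrt(g(-35, 57) + A(-55)) = sqrt((32 - 28*57) + 1/(2 - 55)) = sqrt((32 - 1596) + 1/(-53)) = sqrt(-1564 - 1/53) = sqrt(-82893/53) = I*sqrt(4393329)/53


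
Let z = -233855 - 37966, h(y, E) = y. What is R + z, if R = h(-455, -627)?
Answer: -272276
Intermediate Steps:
R = -455
z = -271821
R + z = -455 - 271821 = -272276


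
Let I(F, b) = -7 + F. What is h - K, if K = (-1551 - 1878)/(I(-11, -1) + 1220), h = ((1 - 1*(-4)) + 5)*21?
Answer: 255849/1202 ≈ 212.85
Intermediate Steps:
h = 210 (h = ((1 + 4) + 5)*21 = (5 + 5)*21 = 10*21 = 210)
K = -3429/1202 (K = (-1551 - 1878)/((-7 - 11) + 1220) = -3429/(-18 + 1220) = -3429/1202 ≈ -2.8527)
h - K = 210 - 1*(-3429/1202) = 210 + 3429/1202 = 255849/1202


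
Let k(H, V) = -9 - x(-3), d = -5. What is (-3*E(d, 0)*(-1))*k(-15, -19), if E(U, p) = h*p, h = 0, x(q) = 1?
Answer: 0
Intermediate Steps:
E(U, p) = 0 (E(U, p) = 0*p = 0)
k(H, V) = -10 (k(H, V) = -9 - 1*1 = -9 - 1 = -10)
(-3*E(d, 0)*(-1))*k(-15, -19) = (-3*0*(-1))*(-10) = (0*(-1))*(-10) = 0*(-10) = 0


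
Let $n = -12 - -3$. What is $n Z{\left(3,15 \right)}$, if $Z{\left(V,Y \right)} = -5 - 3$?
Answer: $72$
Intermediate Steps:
$Z{\left(V,Y \right)} = -8$ ($Z{\left(V,Y \right)} = -5 - 3 = -8$)
$n = -9$ ($n = -12 + 3 = -9$)
$n Z{\left(3,15 \right)} = \left(-9\right) \left(-8\right) = 72$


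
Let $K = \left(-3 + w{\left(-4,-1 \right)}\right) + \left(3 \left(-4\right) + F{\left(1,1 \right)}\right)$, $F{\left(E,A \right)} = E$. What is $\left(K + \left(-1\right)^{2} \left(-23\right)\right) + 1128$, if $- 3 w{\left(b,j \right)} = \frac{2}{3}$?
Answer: $\frac{9817}{9} \approx 1090.8$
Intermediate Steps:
$w{\left(b,j \right)} = - \frac{2}{9}$ ($w{\left(b,j \right)} = - \frac{2 \cdot \frac{1}{3}}{3} = \left(- \frac{1}{3}\right) \frac{2}{3} = - \frac{2}{9}$)
$K = - \frac{128}{9}$ ($K = \left(-3 - \frac{2}{9}\right) + \left(3 \left(-4\right) + 1\right) = - \frac{29}{9} + \left(-12 + 1\right) = - \frac{29}{9} - 11 = - \frac{128}{9} \approx -14.222$)
$\left(K + \left(-1\right)^{2} \left(-23\right)\right) + 1128 = \left(- \frac{128}{9} + \left(-1\right)^{2} \left(-23\right)\right) + 1128 = \left(- \frac{128}{9} + 1 \left(-23\right)\right) + 1128 = \left(- \frac{128}{9} - 23\right) + 1128 = - \frac{335}{9} + 1128 = \frac{9817}{9}$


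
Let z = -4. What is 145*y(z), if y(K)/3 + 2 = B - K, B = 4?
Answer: 2610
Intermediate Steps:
y(K) = 6 - 3*K (y(K) = -6 + 3*(4 - K) = -6 + (12 - 3*K) = 6 - 3*K)
145*y(z) = 145*(6 - 3*(-4)) = 145*(6 + 12) = 145*18 = 2610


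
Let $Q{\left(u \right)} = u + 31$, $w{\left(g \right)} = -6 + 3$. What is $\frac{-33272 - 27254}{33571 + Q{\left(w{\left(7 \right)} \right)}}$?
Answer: $- \frac{60526}{33599} \approx -1.8014$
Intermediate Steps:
$w{\left(g \right)} = -3$
$Q{\left(u \right)} = 31 + u$
$\frac{-33272 - 27254}{33571 + Q{\left(w{\left(7 \right)} \right)}} = \frac{-33272 - 27254}{33571 + \left(31 - 3\right)} = - \frac{60526}{33571 + 28} = - \frac{60526}{33599}$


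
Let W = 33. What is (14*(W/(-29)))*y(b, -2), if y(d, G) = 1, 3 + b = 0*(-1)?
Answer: -462/29 ≈ -15.931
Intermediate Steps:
b = -3 (b = -3 + 0*(-1) = -3 + 0 = -3)
(14*(W/(-29)))*y(b, -2) = (14*(33/(-29)))*1 = (14*(33*(-1/29)))*1 = (14*(-33/29))*1 = -462/29*1 = -462/29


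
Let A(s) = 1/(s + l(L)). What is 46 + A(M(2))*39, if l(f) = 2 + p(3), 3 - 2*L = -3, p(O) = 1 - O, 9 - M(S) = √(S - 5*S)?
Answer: 4445/89 + 78*I*√2/89 ≈ 49.944 + 1.2394*I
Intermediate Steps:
M(S) = 9 - 2*√(-S) (M(S) = 9 - √(S - 5*S) = 9 - √(-4*S) = 9 - 2*√(-S))
L = 3 (L = 3/2 - ½*(-3) = 3/2 + 3/2 = 3)
l(f) = 0 (l(f) = 2 + (1 - 1*3) = 2 + (1 - 3) = 2 - 2 = 0)
A(s) = 1/s (A(s) = 1/(s + 0) = 1/s)
46 + A(M(2))*39 = 46 + 39/(9 - 2*I*√2)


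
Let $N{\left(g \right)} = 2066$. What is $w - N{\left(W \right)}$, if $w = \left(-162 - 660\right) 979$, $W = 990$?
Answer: $-806804$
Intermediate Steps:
$w = -804738$ ($w = \left(-822\right) 979 = -804738$)
$w - N{\left(W \right)} = -804738 - 2066 = -806804$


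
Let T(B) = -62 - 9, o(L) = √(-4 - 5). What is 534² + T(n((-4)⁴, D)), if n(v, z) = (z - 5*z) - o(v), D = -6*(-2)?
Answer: 285085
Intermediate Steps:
D = 12
o(L) = 3*I (o(L) = √(-9) = 3*I)
n(v, z) = -4*z - 3*I (n(v, z) = (z - 5*z) - 3*I = -4*z - 3*I)
T(B) = -71
534² + T(n((-4)⁴, D)) = 534² - 71 = 285156 - 71 = 285085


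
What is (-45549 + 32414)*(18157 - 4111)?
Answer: -184494210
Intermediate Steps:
(-45549 + 32414)*(18157 - 4111) = -13135*14046 = -184494210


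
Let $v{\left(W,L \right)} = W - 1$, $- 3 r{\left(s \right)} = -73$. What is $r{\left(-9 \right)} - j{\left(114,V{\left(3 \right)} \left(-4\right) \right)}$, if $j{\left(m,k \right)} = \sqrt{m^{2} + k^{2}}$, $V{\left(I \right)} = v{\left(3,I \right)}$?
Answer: $\frac{73}{3} - 2 \sqrt{3265} \approx -89.947$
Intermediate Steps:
$r{\left(s \right)} = \frac{73}{3}$ ($r{\left(s \right)} = \left(- \frac{1}{3}\right) \left(-73\right) = \frac{73}{3}$)
$v{\left(W,L \right)} = -1 + W$ ($v{\left(W,L \right)} = W - 1 = -1 + W$)
$V{\left(I \right)} = 2$ ($V{\left(I \right)} = -1 + 3 = 2$)
$j{\left(m,k \right)} = \sqrt{k^{2} + m^{2}}$
$r{\left(-9 \right)} - j{\left(114,V{\left(3 \right)} \left(-4\right) \right)} = \frac{73}{3} - \sqrt{\left(2 \left(-4\right)\right)^{2} + 114^{2}} = \frac{73}{3} - \sqrt{\left(-8\right)^{2} + 12996} = \frac{73}{3} - \sqrt{64 + 12996} = \frac{73}{3} - \sqrt{13060} = \frac{73}{3} - 2 \sqrt{3265}$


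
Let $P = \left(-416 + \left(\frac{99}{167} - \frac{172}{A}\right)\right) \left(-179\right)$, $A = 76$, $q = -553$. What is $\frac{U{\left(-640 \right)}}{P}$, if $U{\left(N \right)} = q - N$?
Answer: $\frac{92017}{79074324} \approx 0.0011637$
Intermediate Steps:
$P = \frac{237222972}{3173}$ ($P = \left(-416 + \left(\frac{99}{167} - \frac{172}{76}\right)\right) \left(-179\right) = \left(-416 + \left(99 \cdot \frac{1}{167} - \frac{43}{19}\right)\right) \left(-179\right) = \left(-416 + \left(\frac{99}{167} - \frac{43}{19}\right)\right) \left(-179\right) = \left(-416 - \frac{5300}{3173}\right) \left(-179\right) = \left(- \frac{1325268}{3173}\right) \left(-179\right) = \frac{237222972}{3173} \approx 74763.0$)
$U{\left(N \right)} = -553 - N$
$\frac{U{\left(-640 \right)}}{P} = \frac{-553 - -640}{\frac{237222972}{3173}} = \left(-553 + 640\right) \frac{3173}{237222972} = 87 \cdot \frac{3173}{237222972} = \frac{92017}{79074324}$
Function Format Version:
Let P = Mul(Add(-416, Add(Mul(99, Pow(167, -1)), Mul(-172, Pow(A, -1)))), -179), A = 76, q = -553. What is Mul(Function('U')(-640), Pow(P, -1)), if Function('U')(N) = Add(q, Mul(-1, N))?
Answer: Rational(92017, 79074324) ≈ 0.0011637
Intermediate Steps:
P = Rational(237222972, 3173) (P = Mul(Add(-416, Add(Mul(99, Pow(167, -1)), Mul(-172, Pow(76, -1)))), -179) = Mul(Add(-416, Add(Mul(99, Rational(1, 167)), Mul(-172, Rational(1, 76)))), -179) = Mul(Add(-416, Add(Rational(99, 167), Rational(-43, 19))), -179) = Mul(Add(-416, Rational(-5300, 3173)), -179) = Mul(Rational(-1325268, 3173), -179) = Rational(237222972, 3173) ≈ 74763.)
Function('U')(N) = Add(-553, Mul(-1, N))
Mul(Function('U')(-640), Pow(P, -1)) = Mul(Add(-553, Mul(-1, -640)), Pow(Rational(237222972, 3173), -1)) = Mul(Add(-553, 640), Rational(3173, 237222972)) = Mul(87, Rational(3173, 237222972)) = Rational(92017, 79074324)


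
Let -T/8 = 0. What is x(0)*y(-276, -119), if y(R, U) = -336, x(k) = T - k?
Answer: 0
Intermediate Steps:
T = 0 (T = -8*0 = 0)
x(k) = -k (x(k) = 0 - k = -k)
x(0)*y(-276, -119) = -1*0*(-336) = 0*(-336) = 0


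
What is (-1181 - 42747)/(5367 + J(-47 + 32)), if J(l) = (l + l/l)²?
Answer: -43928/5563 ≈ -7.8965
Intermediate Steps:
J(l) = (1 + l)² (J(l) = (l + 1)² = (1 + l)²)
(-1181 - 42747)/(5367 + J(-47 + 32)) = (-1181 - 42747)/(5367 + (1 + (-47 + 32))²) = -43928/(5367 + (1 - 15)²) = -43928/(5367 + (-14)²) = -43928/(5367 + 196) = -43928/5563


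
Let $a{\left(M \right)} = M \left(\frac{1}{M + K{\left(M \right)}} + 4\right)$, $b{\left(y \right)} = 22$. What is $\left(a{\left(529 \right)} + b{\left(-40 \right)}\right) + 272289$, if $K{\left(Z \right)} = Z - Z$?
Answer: $274428$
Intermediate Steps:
$K{\left(Z \right)} = 0$
$a{\left(M \right)} = M \left(4 + \frac{1}{M}\right)$ ($a{\left(M \right)} = M \left(\frac{1}{M + 0} + 4\right) = M \left(\frac{1}{M} + 4\right) = M \left(4 + \frac{1}{M}\right)$)
$\left(a{\left(529 \right)} + b{\left(-40 \right)}\right) + 272289 = \left(\left(1 + 4 \cdot 529\right) + 22\right) + 272289 = \left(\left(1 + 2116\right) + 22\right) + 272289 = \left(2117 + 22\right) + 272289 = 2139 + 272289 = 274428$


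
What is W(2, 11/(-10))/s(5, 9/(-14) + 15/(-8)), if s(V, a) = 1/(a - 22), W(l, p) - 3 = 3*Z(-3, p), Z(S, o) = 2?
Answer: -12357/56 ≈ -220.66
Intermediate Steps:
W(l, p) = 9 (W(l, p) = 3 + 3*2 = 3 + 6 = 9)
s(V, a) = 1/(-22 + a)
W(2, 11/(-10))/s(5, 9/(-14) + 15/(-8)) = 9/(1/(-22 + (9/(-14) + 15/(-8)))) = 9/(1/(-22 + (9*(-1/14) + 15*(-⅛)))) = 9/(1/(-22 + (-9/14 - 15/8))) = 9/(1/(-22 - 141/56)) = 9/(1/(-1373/56)) = 9/(-56/1373) = 9*(-1373/56) = -12357/56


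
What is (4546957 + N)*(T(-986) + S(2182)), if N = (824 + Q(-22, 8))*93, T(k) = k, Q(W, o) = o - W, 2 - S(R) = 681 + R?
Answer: -17797680013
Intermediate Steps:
S(R) = -679 - R (S(R) = 2 - (681 + R) = 2 + (-681 - R) = -679 - R)
N = 79422 (N = (824 + (8 - 1*(-22)))*93 = (824 + (8 + 22))*93 = (824 + 30)*93 = 854*93 = 79422)
(4546957 + N)*(T(-986) + S(2182)) = (4546957 + 79422)*(-986 + (-679 - 1*2182)) = 4626379*(-986 + (-679 - 2182)) = 4626379*(-986 - 2861) = 4626379*(-3847) = -17797680013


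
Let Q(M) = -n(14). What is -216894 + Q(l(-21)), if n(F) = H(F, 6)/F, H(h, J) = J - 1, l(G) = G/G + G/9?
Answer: -3036521/14 ≈ -2.1689e+5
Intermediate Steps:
l(G) = 1 + G/9 (l(G) = 1 + G*(1/9) = 1 + G/9)
H(h, J) = -1 + J
n(F) = 5/F (n(F) = (-1 + 6)/F = 5/F)
Q(M) = -5/14
-216894 + Q(l(-21)) = -216894 - 5/14 = -3036521/14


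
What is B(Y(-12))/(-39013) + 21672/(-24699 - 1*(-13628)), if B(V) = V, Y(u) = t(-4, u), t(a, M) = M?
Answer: -845356884/431912923 ≈ -1.9572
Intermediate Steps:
Y(u) = u
B(Y(-12))/(-39013) + 21672/(-24699 - 1*(-13628)) = -12/(-39013) + 21672/(-24699 - 1*(-13628)) = -12*(-1/39013) + 21672/(-24699 + 13628) = 12/39013 + 21672/(-11071) = 12/39013 + 21672*(-1/11071) = 12/39013 - 21672/11071 = -845356884/431912923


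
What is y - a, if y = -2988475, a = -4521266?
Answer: 1532791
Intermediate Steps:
y - a = -2988475 - 1*(-4521266) = -2988475 + 4521266 = 1532791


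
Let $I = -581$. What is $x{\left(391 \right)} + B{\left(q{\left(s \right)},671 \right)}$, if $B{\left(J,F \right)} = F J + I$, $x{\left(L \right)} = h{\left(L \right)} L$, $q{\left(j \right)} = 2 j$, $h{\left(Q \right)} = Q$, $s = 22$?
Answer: $181824$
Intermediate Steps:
$x{\left(L \right)} = L^{2}$ ($x{\left(L \right)} = L L = L^{2}$)
$B{\left(J,F \right)} = -581 + F J$ ($B{\left(J,F \right)} = F J - 581 = -581 + F J$)
$x{\left(391 \right)} + B{\left(q{\left(s \right)},671 \right)} = 391^{2} - \left(581 - 671 \cdot 2 \cdot 22\right) = 152881 + \left(-581 + 671 \cdot 44\right) = 152881 + \left(-581 + 29524\right) = 152881 + 28943 = 181824$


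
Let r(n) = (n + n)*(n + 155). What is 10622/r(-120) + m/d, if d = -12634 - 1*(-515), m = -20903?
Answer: 23428591/50899800 ≈ 0.46029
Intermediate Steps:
d = -12119 (d = -12634 + 515 = -12119)
r(n) = 2*n*(155 + n) (r(n) = (2*n)*(155 + n) = 2*n*(155 + n))
10622/r(-120) + m/d = 10622/((2*(-120)*(155 - 120))) - 20903/(-12119) = 10622/((2*(-120)*35)) - 20903*(-1/12119) = 10622/(-8400) + 20903/12119 = 10622*(-1/8400) + 20903/12119 = -5311/4200 + 20903/12119 = 23428591/50899800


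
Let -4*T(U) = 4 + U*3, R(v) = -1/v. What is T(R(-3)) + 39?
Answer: 151/4 ≈ 37.750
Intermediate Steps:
T(U) = -1 - 3*U/4 (T(U) = -(4 + U*3)/4 = -(4 + 3*U)/4 = -1 - 3*U/4)
T(R(-3)) + 39 = (-1 - (-3)/(4*(-3))) + 39 = (-1 - (-3)*(-1)/(4*3)) + 39 = (-1 - 3/4*1/3) + 39 = (-1 - 1/4) + 39 = -5/4 + 39 = 151/4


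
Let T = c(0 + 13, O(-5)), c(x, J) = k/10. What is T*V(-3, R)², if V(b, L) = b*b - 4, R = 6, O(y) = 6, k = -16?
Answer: -40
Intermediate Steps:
V(b, L) = -4 + b² (V(b, L) = b² - 4 = -4 + b²)
c(x, J) = -8/5 (c(x, J) = -16/10 = -16*⅒ = -8/5)
T = -8/5 ≈ -1.6000
T*V(-3, R)² = -8*(-4 + (-3)²)²/5 = -8*(-4 + 9)²/5 = -8/5*5² = -8/5*25 = -40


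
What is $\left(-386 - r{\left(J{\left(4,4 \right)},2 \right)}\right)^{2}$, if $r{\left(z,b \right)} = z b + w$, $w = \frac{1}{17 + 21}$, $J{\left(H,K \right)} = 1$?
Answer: $\frac{217415025}{1444} \approx 1.5056 \cdot 10^{5}$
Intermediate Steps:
$w = \frac{1}{38} \approx 0.026316$
$r{\left(z,b \right)} = \frac{1}{38} + b z$ ($r{\left(z,b \right)} = z b + \frac{1}{38} = b z + \frac{1}{38} = \frac{1}{38} + b z$)
$\left(-386 - r{\left(J{\left(4,4 \right)},2 \right)}\right)^{2} = \left(-386 - \left(\frac{1}{38} + 2 \cdot 1\right)\right)^{2} = \left(-386 - \left(\frac{1}{38} + 2\right)\right)^{2} = \left(-386 - \frac{77}{38}\right)^{2} = \left(- \frac{14745}{38}\right)^{2} = \frac{217415025}{1444}$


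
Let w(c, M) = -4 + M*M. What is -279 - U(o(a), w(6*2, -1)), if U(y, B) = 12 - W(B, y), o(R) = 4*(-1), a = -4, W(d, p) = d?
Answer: -294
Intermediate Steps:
w(c, M) = -4 + M²
o(R) = -4
U(y, B) = 12 - B
-279 - U(o(a), w(6*2, -1)) = -279 - (12 - (-4 + (-1)²)) = -279 - (12 - (-4 + 1)) = -279 - (12 - 1*(-3)) = -279 - (12 + 3) = -279 - 1*15 = -279 - 15 = -294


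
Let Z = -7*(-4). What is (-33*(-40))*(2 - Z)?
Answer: -34320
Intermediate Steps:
Z = 28
(-33*(-40))*(2 - Z) = (-33*(-40))*(2 - 1*28) = 1320*(2 - 28) = 1320*(-26) = -34320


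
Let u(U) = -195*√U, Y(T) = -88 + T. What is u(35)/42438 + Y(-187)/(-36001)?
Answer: 275/36001 - 65*√35/14146 ≈ -0.019545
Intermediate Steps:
u(35)/42438 + Y(-187)/(-36001) = -195*√35/42438 + (-88 - 187)/(-36001) = -195*√35*(1/42438) - 275*(-1/36001) = -65*√35/14146 + 275/36001 = 275/36001 - 65*√35/14146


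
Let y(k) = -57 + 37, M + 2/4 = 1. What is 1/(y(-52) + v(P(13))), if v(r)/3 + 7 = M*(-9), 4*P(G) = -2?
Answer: -2/109 ≈ -0.018349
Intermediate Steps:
M = ½ (M = -½ + 1 = ½ ≈ 0.50000)
y(k) = -20
P(G) = -½ (P(G) = (¼)*(-2) = -½)
v(r) = -69/2 (v(r) = -21 + 3*((½)*(-9)) = -21 + 3*(-9/2) = -21 - 27/2 = -69/2)
1/(y(-52) + v(P(13))) = 1/(-20 - 69/2) = 1/(-109/2) = -2/109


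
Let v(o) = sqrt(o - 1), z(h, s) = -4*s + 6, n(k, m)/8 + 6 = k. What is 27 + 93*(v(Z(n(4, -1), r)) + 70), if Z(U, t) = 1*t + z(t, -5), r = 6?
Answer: 6537 + 93*sqrt(31) ≈ 7054.8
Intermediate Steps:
n(k, m) = -48 + 8*k
z(h, s) = 6 - 4*s
Z(U, t) = 26 + t (Z(U, t) = 1*t + (6 - 4*(-5)) = t + (6 + 20) = t + 26 = 26 + t)
v(o) = sqrt(-1 + o)
27 + 93*(v(Z(n(4, -1), r)) + 70) = 27 + 93*(sqrt(-1 + (26 + 6)) + 70) = 27 + 93*(sqrt(-1 + 32) + 70) = 27 + 93*(sqrt(31) + 70) = 27 + 93*(70 + sqrt(31)) = 27 + (6510 + 93*sqrt(31)) = 6537 + 93*sqrt(31)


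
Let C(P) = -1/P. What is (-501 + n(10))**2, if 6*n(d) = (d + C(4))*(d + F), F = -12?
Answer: 4068289/16 ≈ 2.5427e+5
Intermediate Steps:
n(d) = (-12 + d)*(-1/4 + d)/6 (n(d) = ((d - 1/4)*(d - 12))/6 = ((d - 1*1/4)*(-12 + d))/6 = ((d - 1/4)*(-12 + d))/6 = ((-1/4 + d)*(-12 + d))/6 = ((-12 + d)*(-1/4 + d))/6 = (-12 + d)*(-1/4 + d)/6)
(-501 + n(10))**2 = (-501 + (1/2 - 49/24*10 + (1/6)*10**2))**2 = (-501 + (1/2 - 245/12 + (1/6)*100))**2 = (-501 + (1/2 - 245/12 + 50/3))**2 = (-501 - 13/4)**2 = (-2017/4)**2 = 4068289/16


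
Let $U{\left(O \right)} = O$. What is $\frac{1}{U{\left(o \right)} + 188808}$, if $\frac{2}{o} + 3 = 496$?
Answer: $\frac{493}{93082346} \approx 5.2964 \cdot 10^{-6}$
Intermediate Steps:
$o = \frac{2}{493}$ ($o = \frac{2}{-3 + 496} = \frac{2}{493} \approx 0.0040568$)
$\frac{1}{U{\left(o \right)} + 188808} = \frac{1}{\frac{2}{493} + 188808} = \frac{1}{\frac{93082346}{493}} = \frac{493}{93082346}$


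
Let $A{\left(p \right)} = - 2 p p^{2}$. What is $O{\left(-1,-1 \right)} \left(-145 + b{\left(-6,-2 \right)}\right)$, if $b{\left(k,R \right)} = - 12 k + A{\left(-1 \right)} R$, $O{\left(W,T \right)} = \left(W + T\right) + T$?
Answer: $231$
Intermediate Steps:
$O{\left(W,T \right)} = W + 2 T$ ($O{\left(W,T \right)} = \left(T + W\right) + T = W + 2 T$)
$A{\left(p \right)} = - 2 p^{3}$
$b{\left(k,R \right)} = - 12 k + 2 R$ ($b{\left(k,R \right)} = - 12 k + - 2 \left(-1\right)^{3} R = - 12 k + \left(-2\right) \left(-1\right) R = - 12 k + 2 R$)
$O{\left(-1,-1 \right)} \left(-145 + b{\left(-6,-2 \right)}\right) = \left(-1 + 2 \left(-1\right)\right) \left(-145 + \left(\left(-12\right) \left(-6\right) + 2 \left(-2\right)\right)\right) = \left(-1 - 2\right) \left(-145 + \left(72 - 4\right)\right) = - 3 \left(-145 + 68\right) = \left(-3\right) \left(-77\right) = 231$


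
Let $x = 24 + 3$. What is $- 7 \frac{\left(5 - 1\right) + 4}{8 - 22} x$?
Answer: $108$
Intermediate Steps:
$x = 27$
$- 7 \frac{\left(5 - 1\right) + 4}{8 - 22} x = - 7 \frac{\left(5 - 1\right) + 4}{8 - 22} \cdot 27 = - 7 \frac{4 + 4}{-14} \cdot 27 = - 7 \cdot 8 \left(- \frac{1}{14}\right) 27 = \left(-7\right) \left(- \frac{4}{7}\right) 27 = 4 \cdot 27 = 108$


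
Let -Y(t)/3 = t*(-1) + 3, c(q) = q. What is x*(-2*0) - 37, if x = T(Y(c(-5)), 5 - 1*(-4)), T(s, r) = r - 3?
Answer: -37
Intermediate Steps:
Y(t) = -9 + 3*t (Y(t) = -3*(t*(-1) + 3) = -3*(-t + 3) = -3*(3 - t) = -9 + 3*t)
T(s, r) = -3 + r
x = 6 (x = -3 + (5 - 1*(-4)) = -3 + (5 + 4) = -3 + 9 = 6)
x*(-2*0) - 37 = 6*(-2*0) - 37 = 6*0 - 37 = 0 - 37 = -37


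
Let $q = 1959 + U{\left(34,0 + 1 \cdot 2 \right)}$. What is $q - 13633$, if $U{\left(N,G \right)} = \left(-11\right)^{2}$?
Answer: $-11553$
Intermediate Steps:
$U{\left(N,G \right)} = 121$
$q = 2080$ ($q = 1959 + 121 = 2080$)
$q - 13633 = 2080 - 13633 = -11553$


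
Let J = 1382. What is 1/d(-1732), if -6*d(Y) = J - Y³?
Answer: -1/865949425 ≈ -1.1548e-9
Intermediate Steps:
d(Y) = -691/3 + Y³/6 (d(Y) = -(1382 - Y³)/6 = -691/3 + Y³/6)
1/d(-1732) = 1/(-691/3 + (⅙)*(-1732)³) = 1/(-691/3 + (⅙)*(-5195695168)) = 1/(-691/3 - 2597847584/3) = 1/(-865949425) = -1/865949425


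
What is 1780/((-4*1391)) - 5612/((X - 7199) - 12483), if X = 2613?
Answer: 16199/1826383 ≈ 0.0088694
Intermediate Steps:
1780/((-4*1391)) - 5612/((X - 7199) - 12483) = 1780/((-4*1391)) - 5612/((2613 - 7199) - 12483) = 1780/(-5564) - 5612/(-4586 - 12483) = 1780*(-1/5564) - 5612/(-17069) = -445/1391 - 5612*(-1/17069) = -445/1391 + 5612/17069 = 16199/1826383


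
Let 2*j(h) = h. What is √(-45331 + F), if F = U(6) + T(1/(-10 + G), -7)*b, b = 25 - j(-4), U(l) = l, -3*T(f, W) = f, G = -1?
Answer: I*√5484226/11 ≈ 212.89*I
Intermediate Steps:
j(h) = h/2
T(f, W) = -f/3
b = 27 (b = 25 - (-4)/2 = 25 - 1*(-2) = 25 + 2 = 27)
F = 75/11 (F = 6 - 1/(3*(-10 - 1))*27 = 6 - ⅓/(-11)*27 = 6 - ⅓*(-1/11)*27 = 6 + (1/33)*27 = 6 + 9/11 = 75/11 ≈ 6.8182)
√(-45331 + F) = √(-45331 + 75/11) = √(-498566/11) = I*√5484226/11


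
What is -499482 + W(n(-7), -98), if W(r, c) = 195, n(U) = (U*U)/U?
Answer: -499287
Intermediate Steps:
n(U) = U (n(U) = U²/U = U)
-499482 + W(n(-7), -98) = -499482 + 195 = -499287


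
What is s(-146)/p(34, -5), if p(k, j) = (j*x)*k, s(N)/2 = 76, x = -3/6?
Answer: 152/85 ≈ 1.7882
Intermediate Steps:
x = -½ (x = -3*⅙ = -½ ≈ -0.50000)
s(N) = 152 (s(N) = 2*76 = 152)
p(k, j) = -j*k/2 (p(k, j) = (j*(-½))*k = (-j/2)*k = -j*k/2)
s(-146)/p(34, -5) = 152/((-½*(-5)*34)) = 152/85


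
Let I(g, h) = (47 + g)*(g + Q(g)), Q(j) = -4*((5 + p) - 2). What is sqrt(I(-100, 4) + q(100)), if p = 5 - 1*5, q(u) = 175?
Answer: 3*sqrt(679) ≈ 78.173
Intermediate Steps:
p = 0 (p = 5 - 5 = 0)
Q(j) = -12 (Q(j) = -4*((5 + 0) - 2) = -4*(5 - 2) = -4*3 = -12)
I(g, h) = (-12 + g)*(47 + g) (I(g, h) = (47 + g)*(g - 12) = (47 + g)*(-12 + g) = (-12 + g)*(47 + g))
sqrt(I(-100, 4) + q(100)) = sqrt((-564 + (-100)**2 + 35*(-100)) + 175) = sqrt((-564 + 10000 - 3500) + 175) = sqrt(5936 + 175) = sqrt(6111) = 3*sqrt(679)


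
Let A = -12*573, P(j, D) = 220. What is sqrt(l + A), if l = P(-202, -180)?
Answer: 16*I*sqrt(26) ≈ 81.584*I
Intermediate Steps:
l = 220
A = -6876
sqrt(l + A) = sqrt(220 - 6876) = sqrt(-6656) = 16*I*sqrt(26)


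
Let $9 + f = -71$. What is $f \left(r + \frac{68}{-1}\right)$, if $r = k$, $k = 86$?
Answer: $-1440$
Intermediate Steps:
$f = -80$ ($f = -9 - 71 = -80$)
$r = 86$
$f \left(r + \frac{68}{-1}\right) = - 80 \left(86 + \frac{68}{-1}\right) = - 80 \left(86 + 68 \left(-1\right)\right) = - 80 \left(86 - 68\right) = \left(-80\right) 18 = -1440$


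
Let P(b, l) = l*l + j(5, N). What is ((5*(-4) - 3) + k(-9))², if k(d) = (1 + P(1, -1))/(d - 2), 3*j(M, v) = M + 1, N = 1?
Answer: 66049/121 ≈ 545.86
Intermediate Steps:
j(M, v) = ⅓ + M/3 (j(M, v) = (M + 1)/3 = (1 + M)/3 = ⅓ + M/3)
P(b, l) = 2 + l² (P(b, l) = l*l + (⅓ + (⅓)*5) = l² + (⅓ + 5/3) = l² + 2 = 2 + l²)
k(d) = 4/(-2 + d) (k(d) = (1 + (2 + (-1)²))/(d - 2) = (1 + (2 + 1))/(-2 + d) = (1 + 3)/(-2 + d) = 4/(-2 + d))
((5*(-4) - 3) + k(-9))² = ((5*(-4) - 3) + 4/(-2 - 9))² = ((-20 - 3) + 4/(-11))² = (-23 + 4*(-1/11))² = (-23 - 4/11)² = (-257/11)² = 66049/121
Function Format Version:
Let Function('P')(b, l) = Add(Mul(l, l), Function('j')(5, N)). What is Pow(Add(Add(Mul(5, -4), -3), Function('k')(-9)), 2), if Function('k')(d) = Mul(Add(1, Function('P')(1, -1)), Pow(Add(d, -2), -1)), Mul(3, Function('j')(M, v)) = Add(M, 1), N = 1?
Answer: Rational(66049, 121) ≈ 545.86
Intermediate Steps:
Function('j')(M, v) = Add(Rational(1, 3), Mul(Rational(1, 3), M)) (Function('j')(M, v) = Mul(Rational(1, 3), Add(M, 1)) = Mul(Rational(1, 3), Add(1, M)) = Add(Rational(1, 3), Mul(Rational(1, 3), M)))
Function('P')(b, l) = Add(2, Pow(l, 2)) (Function('P')(b, l) = Add(Mul(l, l), Add(Rational(1, 3), Mul(Rational(1, 3), 5))) = Add(Pow(l, 2), Add(Rational(1, 3), Rational(5, 3))) = Add(Pow(l, 2), 2) = Add(2, Pow(l, 2)))
Function('k')(d) = Mul(4, Pow(Add(-2, d), -1)) (Function('k')(d) = Mul(Add(1, Add(2, Pow(-1, 2))), Pow(Add(d, -2), -1)) = Mul(Add(1, Add(2, 1)), Pow(Add(-2, d), -1)) = Mul(Add(1, 3), Pow(Add(-2, d), -1)) = Mul(4, Pow(Add(-2, d), -1)))
Pow(Add(Add(Mul(5, -4), -3), Function('k')(-9)), 2) = Pow(Add(Add(Mul(5, -4), -3), Mul(4, Pow(Add(-2, -9), -1))), 2) = Pow(Add(Add(-20, -3), Mul(4, Pow(-11, -1))), 2) = Pow(Add(-23, Mul(4, Rational(-1, 11))), 2) = Pow(Add(-23, Rational(-4, 11)), 2) = Pow(Rational(-257, 11), 2) = Rational(66049, 121)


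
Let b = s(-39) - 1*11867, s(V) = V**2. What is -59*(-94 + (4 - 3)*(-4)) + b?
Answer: -4564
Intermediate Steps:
b = -10346 (b = (-39)**2 - 1*11867 = 1521 - 11867 = -10346)
-59*(-94 + (4 - 3)*(-4)) + b = -59*(-94 + (4 - 3)*(-4)) - 10346 = -59*(-94 + 1*(-4)) - 10346 = -59*(-94 - 4) - 10346 = -59*(-98) - 10346 = 5782 - 10346 = -4564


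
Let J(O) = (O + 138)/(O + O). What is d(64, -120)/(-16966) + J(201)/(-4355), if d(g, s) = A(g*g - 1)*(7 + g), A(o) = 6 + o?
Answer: -42480144407/2475212155 ≈ -17.162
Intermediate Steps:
J(O) = (138 + O)/(2*O) (J(O) = (138 + O)/((2*O)) = (138 + O)*(1/(2*O)) = (138 + O)/(2*O))
d(g, s) = (5 + g²)*(7 + g) (d(g, s) = (6 + (g*g - 1))*(7 + g) = (6 + (g² - 1))*(7 + g) = (6 + (-1 + g²))*(7 + g) = (5 + g²)*(7 + g))
d(64, -120)/(-16966) + J(201)/(-4355) = ((5 + 64²)*(7 + 64))/(-16966) + ((½)*(138 + 201)/201)/(-4355) = ((5 + 4096)*71)*(-1/16966) + ((½)*(1/201)*339)*(-1/4355) = (4101*71)*(-1/16966) + (113/134)*(-1/4355) = 291171*(-1/16966) - 113/583570 = -291171/16966 - 113/583570 = -42480144407/2475212155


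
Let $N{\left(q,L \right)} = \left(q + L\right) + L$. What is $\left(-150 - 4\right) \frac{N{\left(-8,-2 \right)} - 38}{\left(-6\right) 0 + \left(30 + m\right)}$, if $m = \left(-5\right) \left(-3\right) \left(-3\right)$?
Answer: $- \frac{1540}{3} \approx -513.33$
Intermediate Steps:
$m = -45$ ($m = 15 \left(-3\right) = -45$)
$N{\left(q,L \right)} = q + 2 L$ ($N{\left(q,L \right)} = \left(L + q\right) + L = q + 2 L$)
$\left(-150 - 4\right) \frac{N{\left(-8,-2 \right)} - 38}{\left(-6\right) 0 + \left(30 + m\right)} = \left(-150 - 4\right) \frac{\left(-8 + 2 \left(-2\right)\right) - 38}{\left(-6\right) 0 + \left(30 - 45\right)} = - 154 \frac{\left(-8 - 4\right) - 38}{0 - 15} = - 154 \frac{-12 - 38}{-15} = - 154 \left(\left(-50\right) \left(- \frac{1}{15}\right)\right) = \left(-154\right) \frac{10}{3} = - \frac{1540}{3}$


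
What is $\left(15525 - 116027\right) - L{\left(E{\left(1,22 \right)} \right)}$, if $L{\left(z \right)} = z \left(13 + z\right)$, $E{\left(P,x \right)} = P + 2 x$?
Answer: $-103112$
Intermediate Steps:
$\left(15525 - 116027\right) - L{\left(E{\left(1,22 \right)} \right)} = \left(15525 - 116027\right) - \left(1 + 2 \cdot 22\right) \left(13 + \left(1 + 2 \cdot 22\right)\right) = -100502 - \left(1 + 44\right) \left(13 + \left(1 + 44\right)\right) = -100502 - 45 \left(13 + 45\right) = -100502 - 45 \cdot 58 = -100502 - 2610 = -103112$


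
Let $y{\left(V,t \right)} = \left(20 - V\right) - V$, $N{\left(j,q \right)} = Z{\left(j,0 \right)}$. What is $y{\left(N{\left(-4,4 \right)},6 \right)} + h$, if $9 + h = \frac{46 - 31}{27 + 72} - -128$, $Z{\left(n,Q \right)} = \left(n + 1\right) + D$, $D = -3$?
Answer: $\frac{4988}{33} \approx 151.15$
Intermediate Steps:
$Z{\left(n,Q \right)} = -2 + n$ ($Z{\left(n,Q \right)} = \left(n + 1\right) - 3 = \left(1 + n\right) - 3 = -2 + n$)
$N{\left(j,q \right)} = -2 + j$
$y{\left(V,t \right)} = 20 - 2 V$
$h = \frac{3932}{33}$ ($h = -9 + \left(\frac{46 - 31}{27 + 72} - -128\right) = -9 + \left(\frac{15}{99} + 128\right) = -9 + \left(15 \cdot \frac{1}{99} + 128\right) = -9 + \left(\frac{5}{33} + 128\right) = -9 + \frac{4229}{33} = \frac{3932}{33} \approx 119.15$)
$y{\left(N{\left(-4,4 \right)},6 \right)} + h = \left(20 - 2 \left(-2 - 4\right)\right) + \frac{3932}{33} = \left(20 - -12\right) + \frac{3932}{33} = \left(20 + 12\right) + \frac{3932}{33} = 32 + \frac{3932}{33} = \frac{4988}{33}$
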